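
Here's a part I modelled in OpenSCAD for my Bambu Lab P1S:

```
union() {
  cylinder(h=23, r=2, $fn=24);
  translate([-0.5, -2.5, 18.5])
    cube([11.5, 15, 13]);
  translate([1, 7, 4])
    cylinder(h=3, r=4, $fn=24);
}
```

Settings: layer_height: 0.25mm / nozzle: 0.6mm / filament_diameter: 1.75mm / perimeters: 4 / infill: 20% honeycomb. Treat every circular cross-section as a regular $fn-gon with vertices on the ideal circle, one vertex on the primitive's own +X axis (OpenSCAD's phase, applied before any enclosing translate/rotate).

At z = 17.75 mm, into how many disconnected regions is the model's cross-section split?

At z = 17.75 mm: the r=2 cylinder gives a regular 24-gon of circumradius 2 (constant along its height); the cube at (-0.5, -2.5) does not reach this height (z outside [18.5, 31.5]); the cylinder at (1, 7) is not intersected at this z (z outside [4, 7]); Taking the union: only the r=2 cylinder is present, so the union is just that shape — 1 connected region. The result has 1 disconnected region.

1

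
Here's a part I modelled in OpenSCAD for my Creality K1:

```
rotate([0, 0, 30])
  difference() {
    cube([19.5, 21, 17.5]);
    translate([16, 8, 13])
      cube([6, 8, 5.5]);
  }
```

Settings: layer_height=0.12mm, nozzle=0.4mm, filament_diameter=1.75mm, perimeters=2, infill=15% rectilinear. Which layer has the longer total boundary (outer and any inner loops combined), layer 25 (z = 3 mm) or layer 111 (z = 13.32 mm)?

Layer 25 (z = 3): the cube (footprint 19.5×21) is included at this height (perimeter 81.00 mm); the cube at (16, 8) does not reach this height (z outside [13, 18.5]); Taking the first minus the rest: none of the subtracted shapes is present at this height, so the 19.5×21 cube is unchanged — boundary = 81.00 mm; (rotated 30° about Z; rotation is an isometry so areas/perimeters/island counts are preserved). So its perimeter = 81.00 mm. Layer 111 (z = 13.32): the cube (footprint 19.5×21) is included at this height (perimeter 81.00 mm); the cube at (16, 8) is present — its section is the full 6×8 rectangle (perimeter 28.00 mm); Subtracting the remaining from the first: starting from the 19.5×21 cube, the 6×8 cube at (16, 8) partially overlaps it — only the 28.00 mm² overlap (of its 48.00 mm²) is removed, clipping the outline — boundary = 88.00 mm; (whole slice rotated 30° about Z — lengths, areas and connectivity unchanged). So its perimeter = 88.00 mm. Layer 111 is larger (88.00 vs 81.00 mm).

layer 111 (z = 13.32 mm)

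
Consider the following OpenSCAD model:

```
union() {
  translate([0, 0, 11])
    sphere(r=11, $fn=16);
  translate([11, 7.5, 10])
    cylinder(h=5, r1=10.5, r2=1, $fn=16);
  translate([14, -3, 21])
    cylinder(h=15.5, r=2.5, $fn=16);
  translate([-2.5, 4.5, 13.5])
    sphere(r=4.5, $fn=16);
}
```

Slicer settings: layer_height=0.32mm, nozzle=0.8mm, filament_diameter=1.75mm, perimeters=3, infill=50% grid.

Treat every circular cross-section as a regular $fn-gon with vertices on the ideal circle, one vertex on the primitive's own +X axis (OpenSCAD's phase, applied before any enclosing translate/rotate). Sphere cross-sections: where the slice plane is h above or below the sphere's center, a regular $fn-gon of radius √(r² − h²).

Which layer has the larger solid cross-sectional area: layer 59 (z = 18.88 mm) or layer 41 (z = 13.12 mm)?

Layer 59 (z = 18.88): the r=11 sphere contributes a regular 16-gon of circumradius √(11²−7.88²) = 7.675 (area = (16/2)·7.675²·sin(360°/16) = 180.34 mm²); the cone at (11, 7.5) does not reach this height (z outside [10, 15]); the cylinder at (14, -3) is not intersected at this z (z outside [21, 36.5]); the sphere at (-2.5, 4.5) is absent (|z−center|=5.380 > r=4.5); Combining (union): only the r=11 sphere is present, so the union is just that shape — area = 180.34 mm². So its area = 180.34 mm². Layer 41 (z = 13.12): the r=11 sphere slices to a regular 16-gon of circumradius 10.794 (√(r²−h²) with h=2.12 from center) (area = (16/2)·10.794²·sin(360°/16) = 356.68 mm²); the cone at (11, 7.5) contributes a regular 16-gon of circumradius 4.572 (interpolated between r1=10.5 and r2=1 at t=0.624) (area = (16/2)·4.572²·sin(360°/16) = 63.99 mm²); the cylinder at (14, -3) is absent (z outside [21, 36.5]); the r=4.5 sphere at (-2.5, 4.5) contributes a regular 16-gon of circumradius √(4.5²−0.38²) = 4.484 (area = (16/2)·4.484²·sin(360°/16) = 61.55 mm²); Taking the union: the regions partially overlap — summed areas 482.23 mm² minus the doubly-counted overlap 69.84 mm² gives 412.39 mm² — area = 412.39 mm². So its area = 412.39 mm². Layer 41 is larger (412.39 vs 180.34 mm²).

layer 41 (z = 13.12 mm)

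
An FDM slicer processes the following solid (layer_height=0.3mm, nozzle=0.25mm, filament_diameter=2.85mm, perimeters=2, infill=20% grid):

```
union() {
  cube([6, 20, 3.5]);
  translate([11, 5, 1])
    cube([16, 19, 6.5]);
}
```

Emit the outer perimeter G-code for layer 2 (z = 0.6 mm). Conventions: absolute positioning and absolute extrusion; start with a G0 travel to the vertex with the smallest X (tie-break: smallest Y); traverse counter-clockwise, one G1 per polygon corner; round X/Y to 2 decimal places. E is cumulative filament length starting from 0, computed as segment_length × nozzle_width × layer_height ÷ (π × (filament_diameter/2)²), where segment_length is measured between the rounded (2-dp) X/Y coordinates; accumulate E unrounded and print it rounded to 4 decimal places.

G0 X0.00 Y0.00 Z0.60
G1 X6.00 Y0.00 E0.0705
G1 X6.00 Y20.00 E0.3057
G1 X0.00 Y20.00 E0.3762
G1 X0.00 Y0.00 E0.6113

At z = 0.6 mm: the 6×20 cube contributes its full rectangle; the cube at (11, 5) does not reach this height (z outside [1, 7.5]); Combining (union): only the 6×20 cube is present, so the union is just that shape — 1 connected region. The outline is a single polygon with 4 vertices. Extrusion per mm of travel: 0.25 × 0.3 / (π × 1.425²) = 0.011757. Accumulating E over each segment gives final E = 0.6113.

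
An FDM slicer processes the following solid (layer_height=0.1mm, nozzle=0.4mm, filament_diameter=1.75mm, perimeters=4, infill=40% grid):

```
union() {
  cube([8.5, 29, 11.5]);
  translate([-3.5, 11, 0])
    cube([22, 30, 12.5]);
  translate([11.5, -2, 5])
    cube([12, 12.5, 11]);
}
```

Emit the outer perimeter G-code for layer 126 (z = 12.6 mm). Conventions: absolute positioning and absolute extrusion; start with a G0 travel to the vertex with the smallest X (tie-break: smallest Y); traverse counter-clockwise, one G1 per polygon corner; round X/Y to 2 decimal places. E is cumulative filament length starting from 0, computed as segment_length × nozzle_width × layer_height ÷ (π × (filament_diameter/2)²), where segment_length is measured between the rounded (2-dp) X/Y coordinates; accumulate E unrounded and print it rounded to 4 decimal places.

At z = 12.6 mm: the cube is not intersected at this z (z outside [0, 11.5]); the cube at (-3.5, 11) does not reach this height (z outside [0, 12.5]); the cube at (11.5, -2) is present — its section is the full 12×12.5 rectangle; Taking the union: only the 12×12.5 cube at (11.5, -2) is present, so the union is just that shape — 1 connected region. The outline is a single polygon with 4 vertices. Extrusion per mm of travel: 0.4 × 0.1 / (π × 0.875²) = 0.016630. Accumulating E over each segment gives final E = 0.8149.

G0 X11.50 Y-2.00 Z12.60
G1 X23.50 Y-2.00 E0.1996
G1 X23.50 Y10.50 E0.4074
G1 X11.50 Y10.50 E0.6070
G1 X11.50 Y-2.00 E0.8149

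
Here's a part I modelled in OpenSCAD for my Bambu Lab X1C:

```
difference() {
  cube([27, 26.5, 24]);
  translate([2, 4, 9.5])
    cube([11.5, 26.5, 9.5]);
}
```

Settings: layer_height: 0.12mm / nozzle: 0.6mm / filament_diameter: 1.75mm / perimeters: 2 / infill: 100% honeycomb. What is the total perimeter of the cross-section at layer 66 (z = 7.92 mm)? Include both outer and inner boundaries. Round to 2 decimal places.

At z = 7.92 mm: the cube (footprint 27×26.5) is included at this height (perimeter 107.00 mm); the cube at (2, 4) is not intersected at this z (z outside [9.5, 19]); Subtracting the remaining from the first: none of the subtracted shapes is present at this height, so the 27×26.5 cube is unchanged — boundary = 107.00 mm. Overall, the cross-section is a single solid region. Total boundary length (outer) = 107.00 mm.

107.00 mm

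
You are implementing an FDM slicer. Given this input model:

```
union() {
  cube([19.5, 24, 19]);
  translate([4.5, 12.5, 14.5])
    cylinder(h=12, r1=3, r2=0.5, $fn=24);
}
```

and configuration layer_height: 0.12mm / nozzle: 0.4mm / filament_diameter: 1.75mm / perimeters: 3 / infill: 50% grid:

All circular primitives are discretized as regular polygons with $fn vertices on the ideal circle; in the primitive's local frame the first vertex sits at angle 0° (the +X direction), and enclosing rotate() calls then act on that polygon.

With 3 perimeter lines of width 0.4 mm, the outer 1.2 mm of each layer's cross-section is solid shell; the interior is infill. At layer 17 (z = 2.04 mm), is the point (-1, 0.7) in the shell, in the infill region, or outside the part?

outside

At z = 2.04 mm: the cube (footprint 19.5×24) is included at this height; the cone at (4.5, 12.5) does not reach this height (z outside [14.5, 26.5]); Combining (union): only the 19.5×24 cube is present, so the union is just that shape — 1 connected region. Overall, the cross-section is a single solid region. The nearest boundary edge runs (0.00, 24.00)→(0.00, 0.00); distance from the point to it = 1.00 mm. The point is not inside any of the regions above, so it lies outside the cross-section (1.00 mm from the nearest boundary).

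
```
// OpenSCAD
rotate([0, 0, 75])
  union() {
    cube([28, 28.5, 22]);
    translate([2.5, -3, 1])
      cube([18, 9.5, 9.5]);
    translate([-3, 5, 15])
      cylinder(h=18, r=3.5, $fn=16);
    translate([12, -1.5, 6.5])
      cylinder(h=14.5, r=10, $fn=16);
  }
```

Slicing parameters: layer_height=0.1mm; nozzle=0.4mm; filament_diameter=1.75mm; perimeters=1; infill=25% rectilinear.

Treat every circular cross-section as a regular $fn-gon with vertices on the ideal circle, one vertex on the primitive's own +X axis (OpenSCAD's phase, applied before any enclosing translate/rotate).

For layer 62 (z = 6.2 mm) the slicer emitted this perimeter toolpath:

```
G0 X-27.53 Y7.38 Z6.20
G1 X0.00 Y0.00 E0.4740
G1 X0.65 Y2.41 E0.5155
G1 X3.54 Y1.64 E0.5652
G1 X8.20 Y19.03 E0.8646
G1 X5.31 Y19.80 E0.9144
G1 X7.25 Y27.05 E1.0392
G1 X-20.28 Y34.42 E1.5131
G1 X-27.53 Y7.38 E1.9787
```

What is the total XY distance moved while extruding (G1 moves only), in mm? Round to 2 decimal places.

118.98 mm

Sum the Euclidean lengths of each G1 segment: total = 118.98 mm.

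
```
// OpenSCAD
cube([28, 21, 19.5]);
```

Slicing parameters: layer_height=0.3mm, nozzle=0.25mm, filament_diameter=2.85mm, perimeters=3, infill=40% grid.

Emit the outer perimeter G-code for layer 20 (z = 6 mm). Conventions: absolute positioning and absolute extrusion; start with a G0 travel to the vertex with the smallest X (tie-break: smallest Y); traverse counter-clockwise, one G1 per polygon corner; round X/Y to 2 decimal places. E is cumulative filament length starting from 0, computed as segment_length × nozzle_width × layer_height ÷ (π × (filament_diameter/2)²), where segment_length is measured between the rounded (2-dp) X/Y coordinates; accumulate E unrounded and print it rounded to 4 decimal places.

G0 X0.00 Y0.00 Z6.00
G1 X28.00 Y0.00 E0.3292
G1 X28.00 Y21.00 E0.5761
G1 X0.00 Y21.00 E0.9053
G1 X0.00 Y0.00 E1.1521

At z = 6 mm: the 28×21 cube contributes its full rectangle. The outline is a single polygon with 4 vertices. Extrusion per mm of travel: 0.25 × 0.3 / (π × 1.425²) = 0.011757. Accumulating E over each segment gives final E = 1.1521.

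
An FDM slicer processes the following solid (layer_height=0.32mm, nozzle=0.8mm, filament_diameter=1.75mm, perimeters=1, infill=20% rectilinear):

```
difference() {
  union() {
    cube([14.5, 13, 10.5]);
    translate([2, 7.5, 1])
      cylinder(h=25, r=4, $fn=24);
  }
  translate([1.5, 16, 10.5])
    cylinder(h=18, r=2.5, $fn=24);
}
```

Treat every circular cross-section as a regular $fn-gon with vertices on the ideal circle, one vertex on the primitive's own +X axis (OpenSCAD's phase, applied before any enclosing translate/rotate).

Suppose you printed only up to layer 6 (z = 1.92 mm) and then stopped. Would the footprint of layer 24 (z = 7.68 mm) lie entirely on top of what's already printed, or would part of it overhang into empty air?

Compare the two slices. At z = 1.92: the 14.5×13 cube contributes its full rectangle (area 188.50 mm²); the r=4 cylinder at (2, 7.5) contributes a regular 24-gon of circumradius 4 (area = (24/2)·4.000²·sin(360°/24) = 49.69 mm²); Taking the union: the regions partially overlap — summed areas 238.19 mm² minus the doubly-counted overlap 40.06 mm² gives 198.14 mm² — area = 198.14 mm²; the cylinder at (1.5, 16) is absent (z outside [10.5, 28.5]); Subtracting the remaining from the first: none of the subtracted shapes is present at this height, so that combined region is unchanged — area = 198.14 mm². At z = 7.68: the cube is present — its section is the full 14.5×13 rectangle (area 188.50 mm²); the r=4 cylinder at (2, 7.5) gives a regular 24-gon of circumradius 4 (constant along its height) (area = (24/2)·4.000²·sin(360°/24) = 49.69 mm²); Combining (union): the regions partially overlap — summed areas 238.19 mm² minus the doubly-counted overlap 40.06 mm² gives 198.14 mm² — area = 198.14 mm²; the cylinder at (1.5, 16) is absent (z outside [10.5, 28.5]); After the difference (first − rest): none of the subtracted shapes is present at this height, so the result so far is unchanged — area = 198.14 mm². Checking containment: the cross-section at z = 7.68 is a subset of the cross-section at z = 1.92.

entirely on top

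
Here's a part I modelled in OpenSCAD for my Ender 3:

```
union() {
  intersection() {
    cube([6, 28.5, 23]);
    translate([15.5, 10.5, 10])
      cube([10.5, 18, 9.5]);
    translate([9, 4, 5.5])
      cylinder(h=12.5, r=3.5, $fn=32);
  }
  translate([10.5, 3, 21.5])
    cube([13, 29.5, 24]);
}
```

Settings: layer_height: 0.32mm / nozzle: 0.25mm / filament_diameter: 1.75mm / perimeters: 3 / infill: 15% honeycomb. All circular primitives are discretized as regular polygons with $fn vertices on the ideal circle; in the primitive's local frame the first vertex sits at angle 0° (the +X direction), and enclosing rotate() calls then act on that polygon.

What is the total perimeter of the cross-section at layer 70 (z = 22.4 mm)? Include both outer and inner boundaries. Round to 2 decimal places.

85.00 mm

At z = 22.4 mm: the cube (footprint 6×28.5) is included at this height (perimeter 69.00 mm); the cube at (15.5, 10.5) does not reach this height (z outside [10, 19.5]); the cylinder at (9, 4) is not intersected at this z (z outside [5.5, 18]); Taking the intersection: at least one operand is absent at this height, so nothing remains; the 13×29.5 cube at (10.5, 3) contributes its full rectangle (perimeter 85.00 mm); Combining (union): only the 13×29.5 cube at (10.5, 3) is present, so the union is just that shape — boundary = 85.00 mm. Overall, the cross-section is a single solid region. Total boundary length (outer) = 85.00 mm.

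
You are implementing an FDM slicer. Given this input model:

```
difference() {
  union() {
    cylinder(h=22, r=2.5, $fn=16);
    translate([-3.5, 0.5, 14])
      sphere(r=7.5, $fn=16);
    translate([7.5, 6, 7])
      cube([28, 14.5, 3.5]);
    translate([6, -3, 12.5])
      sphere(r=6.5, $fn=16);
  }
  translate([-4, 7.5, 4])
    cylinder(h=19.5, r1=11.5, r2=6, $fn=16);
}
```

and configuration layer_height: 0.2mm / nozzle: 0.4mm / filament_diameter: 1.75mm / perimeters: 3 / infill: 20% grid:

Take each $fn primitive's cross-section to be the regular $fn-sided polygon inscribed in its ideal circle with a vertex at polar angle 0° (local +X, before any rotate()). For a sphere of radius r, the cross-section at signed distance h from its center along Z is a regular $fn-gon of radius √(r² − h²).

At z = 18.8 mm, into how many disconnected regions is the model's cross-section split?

2

At z = 18.8 mm: the cylinder: section is a regular 16-gon, circumradius r=2.5; the sphere at (-3.5, 0.5): section is a regular 16-gon, circumradius = √(r²−h²) = √(7.5²−4.8²) = 5.763; the cube at (7.5, 6) does not reach this height (z outside [7, 10.5]); the r=6.5 sphere at (6, -3) contributes a regular 16-gon of circumradius √(6.5²−6.3²) = 1.600; Merging all regions: the regions partially overlap (shared area 18.49 mm²), so overlapping operands fuse into one piece — 2 connected regions; the cone at (-4, 7.5) (r1=11.5→r2=6) has section circumradius 7.326 here — a regular 16-gon; After the difference (first − rest): starting from the result so far, the cone at (-4, 7.5) partially overlaps it — only the 44.47 mm² overlap (of its 164.29 mm²) is removed, clipping the outline — 2 connected regions. The result has 2 disconnected regions.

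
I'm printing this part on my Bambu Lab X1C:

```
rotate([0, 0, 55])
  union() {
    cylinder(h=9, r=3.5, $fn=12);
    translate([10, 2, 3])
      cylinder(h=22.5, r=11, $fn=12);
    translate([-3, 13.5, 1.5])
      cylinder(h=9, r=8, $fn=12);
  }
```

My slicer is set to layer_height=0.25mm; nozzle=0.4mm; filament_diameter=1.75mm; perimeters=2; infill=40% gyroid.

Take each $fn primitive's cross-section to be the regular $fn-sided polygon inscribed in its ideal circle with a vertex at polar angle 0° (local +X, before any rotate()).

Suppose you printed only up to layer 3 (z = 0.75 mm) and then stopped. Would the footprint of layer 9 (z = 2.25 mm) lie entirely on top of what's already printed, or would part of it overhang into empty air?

Compare the two slices. At z = 0.75: the r=3.5 cylinder contributes a regular 12-gon of circumradius 3.5 (area = (12/2)·3.500²·sin(360°/12) = 36.75 mm²); the cylinder at (10, 2) does not reach this height (z outside [3, 25.5]); the cylinder at (-3, 13.5) is absent (z outside [1.5, 10.5]); Combining (union): only the r=3.5 cylinder is present, so the union is just that shape — area = 36.75 mm²; (rotated 55° about Z; rotation is an isometry so areas/perimeters/island counts are preserved). At z = 2.25: the r=3.5 cylinder gives a regular 12-gon of circumradius 3.5 (constant along its height) (area = (12/2)·3.500²·sin(360°/12) = 36.75 mm²); the cylinder at (10, 2) is not intersected at this z (z outside [3, 25.5]); the r=8 cylinder at (-3, 13.5) contributes a regular 12-gon of circumradius 8 (area = (12/2)·8.000²·sin(360°/12) = 192.00 mm²); Combining (union): the 2 present regions are separate (no shared area or edge), so areas and boundary lengths simply add and each stays a separate island — area = 228.75 mm²; (whole slice rotated 55° about Z — lengths, areas and connectivity unchanged). Checking containment: at z = 2.25 the cross-section extends beyond the z = 0.75 cross-section by about 192.00 mm².

part overhangs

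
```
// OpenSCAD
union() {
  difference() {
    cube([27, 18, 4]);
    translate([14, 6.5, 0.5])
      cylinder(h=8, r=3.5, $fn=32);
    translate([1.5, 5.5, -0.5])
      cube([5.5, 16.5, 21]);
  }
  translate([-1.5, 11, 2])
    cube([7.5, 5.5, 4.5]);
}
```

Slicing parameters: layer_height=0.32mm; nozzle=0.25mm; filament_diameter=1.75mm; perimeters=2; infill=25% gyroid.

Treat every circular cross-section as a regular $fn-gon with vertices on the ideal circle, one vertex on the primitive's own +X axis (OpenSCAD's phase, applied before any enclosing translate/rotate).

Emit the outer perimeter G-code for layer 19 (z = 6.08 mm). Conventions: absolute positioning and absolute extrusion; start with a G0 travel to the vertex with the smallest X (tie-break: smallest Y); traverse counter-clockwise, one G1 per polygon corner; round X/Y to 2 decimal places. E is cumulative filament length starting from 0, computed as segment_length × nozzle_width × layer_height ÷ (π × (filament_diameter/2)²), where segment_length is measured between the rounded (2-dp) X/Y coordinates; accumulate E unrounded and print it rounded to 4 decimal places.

G0 X-1.50 Y11.00 Z6.08
G1 X6.00 Y11.00 E0.2495
G1 X6.00 Y16.50 E0.4324
G1 X-1.50 Y16.50 E0.6818
G1 X-1.50 Y11.00 E0.8648

At z = 6.08 mm: the cube is absent (z outside [0, 4]); the cylinder at (14, 6.5): section is a regular 32-gon, circumradius r=3.5; the 5.5×16.5 cube at (1.5, 5.5) contributes its full rectangle; Subtracting the remaining from the first: the first operand is absent here, so nothing remains; the 7.5×5.5 cube at (-1.5, 11) contributes its full rectangle; Merging all regions: only the 7.5×5.5 cube at (-1.5, 11) is present, so the union is just that shape — 1 connected region. The outline is a single polygon with 4 vertices. Extrusion per mm of travel: 0.25 × 0.32 / (π × 0.875²) = 0.033260. Accumulating E over each segment gives final E = 0.8648.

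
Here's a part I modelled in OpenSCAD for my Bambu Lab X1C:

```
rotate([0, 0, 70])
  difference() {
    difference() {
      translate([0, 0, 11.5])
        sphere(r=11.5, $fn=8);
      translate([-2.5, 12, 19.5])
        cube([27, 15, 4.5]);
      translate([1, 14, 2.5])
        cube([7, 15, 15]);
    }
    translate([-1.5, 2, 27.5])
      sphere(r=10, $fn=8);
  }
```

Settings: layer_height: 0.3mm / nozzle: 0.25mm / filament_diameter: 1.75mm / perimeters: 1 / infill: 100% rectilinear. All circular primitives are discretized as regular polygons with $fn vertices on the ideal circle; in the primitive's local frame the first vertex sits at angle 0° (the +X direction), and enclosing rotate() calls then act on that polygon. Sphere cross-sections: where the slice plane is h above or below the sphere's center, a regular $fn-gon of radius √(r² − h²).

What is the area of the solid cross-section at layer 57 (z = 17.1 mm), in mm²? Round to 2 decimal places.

285.36 mm²

At z = 17.1 mm: the r=11.5 sphere contributes a regular 8-gon of circumradius √(11.5²−5.6²) = 10.044 (area = (8/2)·10.044²·sin(360°/8) = 285.36 mm²); the cube at (-2.5, 12) does not reach this height (z outside [19.5, 24]); the cube at (1, 14) is present — its section is the full 7×15 rectangle (area 105.00 mm²); After the difference (first − rest): starting from the r=11.5 sphere (285.36 mm²), the 7×15 cube at (1, 14) misses the remaining region (no effect) — area = 285.36 mm²; the sphere at (-1.5, 2) is not intersected at this z (|z−center|=10.400 > r=10); Subtracting the remaining from the first: none of the subtracted shapes is present at this height, so that combined region is unchanged — area = 285.36 mm²; (rotated 70° about Z; rotation is an isometry so areas/perimeters/island counts are preserved). Overall, the cross-section is a single solid region. Net area = 285.36 mm².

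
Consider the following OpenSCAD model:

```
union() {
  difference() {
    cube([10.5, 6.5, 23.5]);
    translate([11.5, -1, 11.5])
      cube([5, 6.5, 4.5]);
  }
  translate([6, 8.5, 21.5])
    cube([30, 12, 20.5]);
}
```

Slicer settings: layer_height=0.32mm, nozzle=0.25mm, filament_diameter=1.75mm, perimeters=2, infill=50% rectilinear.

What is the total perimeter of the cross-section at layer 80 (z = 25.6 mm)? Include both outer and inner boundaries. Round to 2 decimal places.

At z = 25.6 mm: the cube does not reach this height (z outside [0, 23.5]); the cube at (11.5, -1) does not reach this height (z outside [11.5, 16]); Subtracting the remaining from the first: the first operand is absent here, so nothing remains; the cube at (6, 8.5) is present — its section is the full 30×12 rectangle (perimeter 84.00 mm); Merging all regions: only the 30×12 cube at (6, 8.5) is present, so the union is just that shape — boundary = 84.00 mm. Overall, the cross-section is a single solid region. Total boundary length (outer) = 84.00 mm.

84.00 mm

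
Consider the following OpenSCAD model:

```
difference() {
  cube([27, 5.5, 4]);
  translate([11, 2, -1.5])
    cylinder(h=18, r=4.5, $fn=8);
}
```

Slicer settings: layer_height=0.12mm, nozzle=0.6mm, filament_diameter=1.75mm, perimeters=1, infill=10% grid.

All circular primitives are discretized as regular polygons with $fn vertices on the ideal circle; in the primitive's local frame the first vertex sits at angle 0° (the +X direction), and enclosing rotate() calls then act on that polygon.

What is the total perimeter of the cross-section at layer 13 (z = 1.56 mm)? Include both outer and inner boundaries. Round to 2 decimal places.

At z = 1.56 mm: the 27×5.5 cube contributes its full rectangle (perimeter 65.00 mm); the r=4.5 cylinder at (11, 2) gives a regular 8-gon of circumradius 4.5 (constant along its height) (perimeter = 2·8·4.500·sin(180°/8) = 27.55 mm); Taking the first minus the rest: starting from the 27×5.5 cube, the r=4.5 cylinder at (11, 2) partially overlaps it — only the 42.57 mm² overlap (of its 57.28 mm²) is removed, clipping the outline — boundary = 65.71 mm. Overall, the cross-section has 2 separate islands. Total boundary length (outer) = 65.71 mm.

65.71 mm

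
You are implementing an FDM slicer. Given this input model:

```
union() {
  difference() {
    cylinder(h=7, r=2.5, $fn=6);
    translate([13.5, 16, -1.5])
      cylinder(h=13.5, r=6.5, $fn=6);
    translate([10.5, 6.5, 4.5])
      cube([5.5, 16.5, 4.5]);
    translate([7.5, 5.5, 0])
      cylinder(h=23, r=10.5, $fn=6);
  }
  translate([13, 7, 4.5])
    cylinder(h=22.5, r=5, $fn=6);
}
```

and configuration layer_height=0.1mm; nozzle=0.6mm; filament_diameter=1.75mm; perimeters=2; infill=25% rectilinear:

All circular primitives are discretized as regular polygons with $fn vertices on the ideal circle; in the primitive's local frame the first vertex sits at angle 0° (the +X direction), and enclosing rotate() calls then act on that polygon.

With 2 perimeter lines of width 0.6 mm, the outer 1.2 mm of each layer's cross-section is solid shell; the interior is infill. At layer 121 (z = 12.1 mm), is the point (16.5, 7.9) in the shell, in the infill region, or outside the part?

At z = 12.1 mm: the cylinder is absent (z outside [0, 7]); the cylinder at (13.5, 16) is not intersected at this z (z outside [-1.5, 12]); the cube at (10.5, 6.5) is not intersected at this z (z outside [4.5, 9]); the r=10.5 cylinder at (7.5, 5.5) gives a regular 6-gon of circumradius 10.5 (constant along its height); Subtracting the remaining from the first: the first operand is absent here, so nothing remains; the cylinder at (13, 7): section is a regular 6-gon, circumradius r=5; Merging all regions: only the r=5 cylinder at (13, 7) is present, so the union is just that shape — 1 connected region. Overall, the cross-section is a single solid region. The nearest boundary edge runs (18.00, 7.00)→(15.50, 11.33); distance from the point to it = 0.85 mm. The point is inside the cross-section, 0.85 mm from the nearest boundary — within the 1.2 mm shell band (2 × 0.6).

shell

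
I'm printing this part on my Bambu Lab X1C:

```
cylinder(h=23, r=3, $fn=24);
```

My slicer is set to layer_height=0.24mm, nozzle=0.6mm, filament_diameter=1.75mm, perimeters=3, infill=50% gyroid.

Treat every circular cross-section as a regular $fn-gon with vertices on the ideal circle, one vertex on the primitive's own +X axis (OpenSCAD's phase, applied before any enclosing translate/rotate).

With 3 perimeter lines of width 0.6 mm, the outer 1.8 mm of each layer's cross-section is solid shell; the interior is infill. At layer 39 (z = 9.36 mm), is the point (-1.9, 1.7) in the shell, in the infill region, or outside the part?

At z = 9.36 mm: the r=3 cylinder contributes a regular 24-gon of circumradius 3. Overall, the cross-section is a single solid region. The nearest boundary edge runs (-2.12, 2.12)→(-2.60, 1.50); distance from the point to it = 0.43 mm. The point is inside the cross-section, 0.43 mm from the nearest boundary — within the 1.8 mm shell band (3 × 0.6).

shell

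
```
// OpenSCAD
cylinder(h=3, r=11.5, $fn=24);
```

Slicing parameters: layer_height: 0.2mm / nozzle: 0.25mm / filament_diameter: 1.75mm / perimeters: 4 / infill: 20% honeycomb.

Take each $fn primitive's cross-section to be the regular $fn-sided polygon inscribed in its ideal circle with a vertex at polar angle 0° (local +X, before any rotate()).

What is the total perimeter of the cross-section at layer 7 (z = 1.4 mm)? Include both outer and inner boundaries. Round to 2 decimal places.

72.05 mm

At z = 1.4 mm: the r=11.5 cylinder gives a regular 24-gon of circumradius 11.5 (constant along its height) (perimeter = 2·24·11.500·sin(180°/24) = 72.05 mm). Overall, the cross-section is a single solid region. Total boundary length (outer) = 72.05 mm.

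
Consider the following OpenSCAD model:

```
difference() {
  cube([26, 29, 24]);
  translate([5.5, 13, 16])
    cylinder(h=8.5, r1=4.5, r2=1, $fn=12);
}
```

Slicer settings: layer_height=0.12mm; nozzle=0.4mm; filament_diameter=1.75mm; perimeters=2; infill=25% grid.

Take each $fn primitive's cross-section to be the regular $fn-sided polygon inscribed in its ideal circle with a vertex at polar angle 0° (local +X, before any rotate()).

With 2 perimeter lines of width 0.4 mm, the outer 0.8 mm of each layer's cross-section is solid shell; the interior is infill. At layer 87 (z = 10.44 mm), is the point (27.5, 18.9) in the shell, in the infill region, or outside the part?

At z = 10.44 mm: the cube is present — its section is the full 26×29 rectangle; the cone at (5.5, 13) is not intersected at this z (z outside [16, 24.5]); After the difference (first − rest): none of the subtracted shapes is present at this height, so the 26×29 cube is unchanged — 1 connected region. Overall, the cross-section is a single solid region. The nearest boundary edge runs (26.00, 0.00)→(26.00, 29.00); distance from the point to it = 1.50 mm. The point is not inside any of the regions above, so it lies outside the cross-section (1.50 mm from the nearest boundary).

outside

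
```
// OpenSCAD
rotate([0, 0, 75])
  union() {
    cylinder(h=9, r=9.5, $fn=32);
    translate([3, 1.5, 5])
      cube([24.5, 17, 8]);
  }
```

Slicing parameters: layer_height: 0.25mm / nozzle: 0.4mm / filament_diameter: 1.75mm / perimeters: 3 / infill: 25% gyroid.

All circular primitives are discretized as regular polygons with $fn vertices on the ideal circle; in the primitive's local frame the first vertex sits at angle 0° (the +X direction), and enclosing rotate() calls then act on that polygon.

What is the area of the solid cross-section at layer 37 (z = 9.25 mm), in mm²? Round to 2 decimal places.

At z = 9.25 mm: the cylinder is absent (z outside [0, 9]); the 24.5×17 cube at (3, 1.5) contributes its full rectangle (area 416.50 mm²); Merging all regions: only the 24.5×17 cube at (3, 1.5) is present, so the union is just that shape — area = 416.50 mm²; (whole slice rotated 75° about Z — lengths, areas and connectivity unchanged). Overall, the cross-section is a single solid region. Net area = 416.50 mm².

416.50 mm²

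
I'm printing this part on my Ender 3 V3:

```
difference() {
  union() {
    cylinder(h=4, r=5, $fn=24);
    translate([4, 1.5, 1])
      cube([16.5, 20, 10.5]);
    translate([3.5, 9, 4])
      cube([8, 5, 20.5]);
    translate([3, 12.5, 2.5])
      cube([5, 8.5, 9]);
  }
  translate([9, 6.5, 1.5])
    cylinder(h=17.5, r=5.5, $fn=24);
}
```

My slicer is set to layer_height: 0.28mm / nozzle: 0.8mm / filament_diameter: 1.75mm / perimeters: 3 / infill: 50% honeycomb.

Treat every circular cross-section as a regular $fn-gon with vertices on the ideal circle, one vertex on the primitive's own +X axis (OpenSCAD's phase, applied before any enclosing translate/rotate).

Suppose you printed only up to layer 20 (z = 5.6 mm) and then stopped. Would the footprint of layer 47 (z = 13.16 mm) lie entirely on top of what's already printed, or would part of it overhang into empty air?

entirely on top

Compare the two slices. At z = 5.6: the cylinder is not intersected at this z (z outside [0, 4]); the cube at (4, 1.5) (footprint 16.5×20) is included at this height (area 330.00 mm²); the 8×5 cube at (3.5, 9) contributes its full rectangle (area 40.00 mm²); the cube at (3, 12.5) (footprint 5×8.5) is included at this height (area 42.50 mm²); Combining (union): the regions partially overlap — summed areas 412.50 mm² minus the doubly-counted overlap 72.25 mm² gives 340.25 mm² — area = 340.25 mm²; the r=5.5 cylinder at (9, 6.5) gives a regular 24-gon of circumradius 5.5 (constant along its height) (area = (24/2)·5.500²·sin(360°/24) = 93.95 mm²); Taking the first minus the rest: starting from that combined region (340.25 mm²), the r=5.5 cylinder at (9, 6.5) partially overlaps it — only the 91.17 mm² overlap (of its 93.95 mm²) is removed, clipping the outline — area = 249.08 mm². At z = 13.16: the cylinder is absent (z outside [0, 4]); the cube at (4, 1.5) is absent (z outside [1, 11.5]); the cube at (3.5, 9) is present — its section is the full 8×5 rectangle (area 40.00 mm²); the cube at (3, 12.5) does not reach this height (z outside [2.5, 11.5]); Taking the union: only the 8×5 cube at (3.5, 9) is present, so the union is just that shape — area = 40.00 mm²; the r=5.5 cylinder at (9, 6.5) gives a regular 24-gon of circumradius 5.5 (constant along its height) (area = (24/2)·5.500²·sin(360°/24) = 93.95 mm²); After the difference (first − rest): starting from that combined region (40.00 mm²), the r=5.5 cylinder at (9, 6.5) partially overlaps it — only the 17.24 mm² overlap (of its 93.95 mm²) is removed, clipping the outline — area = 22.76 mm². Checking containment: the cross-section at z = 13.16 is a subset of the cross-section at z = 5.6.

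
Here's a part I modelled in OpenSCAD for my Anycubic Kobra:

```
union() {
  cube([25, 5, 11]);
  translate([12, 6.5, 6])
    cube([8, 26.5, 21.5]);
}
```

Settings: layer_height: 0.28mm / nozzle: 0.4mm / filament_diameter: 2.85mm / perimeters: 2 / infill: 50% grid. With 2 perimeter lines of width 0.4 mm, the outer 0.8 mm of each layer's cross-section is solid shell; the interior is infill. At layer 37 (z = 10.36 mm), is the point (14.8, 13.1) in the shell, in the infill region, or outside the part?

infill

At z = 10.36 mm: the 25×5 cube contributes its full rectangle; the cube at (12, 6.5) (footprint 8×26.5) is included at this height; Combining (union): the 2 present regions are separate (no shared area or edge), so areas and boundary lengths simply add and each stays a separate island — 2 connected regions. Overall, the cross-section has 2 separate islands. The nearest boundary edge runs (12.00, 6.50)→(12.00, 33.00); distance from the point to it = 2.80 mm. (Shell/infill is judged within the island containing the point — the largest one.) The point is inside the cross-section and 2.80 mm from the nearest boundary — more than the 0.8 mm shell width (2 × 0.4), so it's in the infill interior.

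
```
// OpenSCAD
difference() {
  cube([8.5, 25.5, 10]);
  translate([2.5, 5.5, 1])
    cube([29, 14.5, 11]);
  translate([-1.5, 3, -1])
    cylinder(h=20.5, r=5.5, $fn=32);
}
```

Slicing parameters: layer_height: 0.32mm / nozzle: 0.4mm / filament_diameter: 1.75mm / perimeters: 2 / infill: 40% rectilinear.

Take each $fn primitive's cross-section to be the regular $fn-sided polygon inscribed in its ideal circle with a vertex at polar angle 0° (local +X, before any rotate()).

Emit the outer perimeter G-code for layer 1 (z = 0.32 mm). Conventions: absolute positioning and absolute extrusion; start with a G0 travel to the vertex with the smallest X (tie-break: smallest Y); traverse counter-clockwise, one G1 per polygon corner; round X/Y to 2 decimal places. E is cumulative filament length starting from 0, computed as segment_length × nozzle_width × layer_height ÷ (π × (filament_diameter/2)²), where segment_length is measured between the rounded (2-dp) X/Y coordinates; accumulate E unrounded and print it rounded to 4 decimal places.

G0 X0.00 Y8.26 Z0.32
G1 X0.60 Y8.08 E0.0333
G1 X1.56 Y7.57 E0.0912
G1 X2.39 Y6.89 E0.1483
G1 X3.07 Y6.06 E0.2054
G1 X3.58 Y5.10 E0.2632
G1 X3.89 Y4.07 E0.3205
G1 X4.00 Y3.00 E0.3777
G1 X3.89 Y1.93 E0.4350
G1 X3.58 Y0.90 E0.4922
G1 X3.10 Y0.00 E0.5465
G1 X8.50 Y0.00 E0.8338
G1 X8.50 Y25.50 E2.1909
G1 X0.00 Y25.50 E2.6432
G1 X0.00 Y8.26 E3.5606

At z = 0.32 mm: the cube (footprint 8.5×25.5) is included at this height; the cube at (2.5, 5.5) does not reach this height (z outside [1, 12]); the r=5.5 cylinder at (-1.5, 3) contributes a regular 32-gon of circumradius 5.5; Taking the first minus the rest: starting from the 8.5×25.5 cube, the r=5.5 cylinder at (-1.5, 3) partially overlaps it — only the 26.57 mm² overlap (of its 94.42 mm²) is removed, clipping the outline — 1 connected region. The outline is a single polygon with 14 vertices. Extrusion per mm of travel: 0.4 × 0.32 / (π × 0.875²) = 0.053216. Accumulating E over each segment gives final E = 3.5606.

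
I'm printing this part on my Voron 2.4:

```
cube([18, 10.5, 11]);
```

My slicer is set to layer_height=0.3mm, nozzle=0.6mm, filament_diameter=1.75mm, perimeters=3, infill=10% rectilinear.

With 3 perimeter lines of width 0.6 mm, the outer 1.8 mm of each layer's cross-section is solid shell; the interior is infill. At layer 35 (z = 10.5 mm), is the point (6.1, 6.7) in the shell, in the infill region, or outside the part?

infill

At z = 10.5 mm: the cube is present — its section is the full 18×10.5 rectangle. Overall, the cross-section is a single solid region. The nearest boundary edge runs (18.00, 10.50)→(0.00, 10.50); distance from the point to it = 3.80 mm. The point is inside the cross-section and 3.80 mm from the nearest boundary — more than the 1.8 mm shell width (3 × 0.6), so it's in the infill interior.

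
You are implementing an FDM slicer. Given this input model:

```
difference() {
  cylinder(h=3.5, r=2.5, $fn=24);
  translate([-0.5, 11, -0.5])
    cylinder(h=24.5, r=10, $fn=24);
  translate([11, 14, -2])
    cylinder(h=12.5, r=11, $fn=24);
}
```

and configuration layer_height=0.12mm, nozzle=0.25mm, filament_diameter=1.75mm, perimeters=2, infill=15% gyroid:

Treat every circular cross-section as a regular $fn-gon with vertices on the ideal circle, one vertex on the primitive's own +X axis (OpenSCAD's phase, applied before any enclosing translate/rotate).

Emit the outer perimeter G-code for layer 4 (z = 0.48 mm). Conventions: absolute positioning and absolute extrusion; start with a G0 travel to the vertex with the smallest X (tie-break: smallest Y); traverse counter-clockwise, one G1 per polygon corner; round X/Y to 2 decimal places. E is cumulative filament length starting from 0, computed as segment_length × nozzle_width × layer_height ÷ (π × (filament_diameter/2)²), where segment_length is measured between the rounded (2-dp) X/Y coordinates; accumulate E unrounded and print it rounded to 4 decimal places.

At z = 0.48 mm: the r=2.5 cylinder gives a regular 24-gon of circumradius 2.5 (constant along its height); the cylinder at (-0.5, 11): section is a regular 24-gon, circumradius r=10; the r=11 cylinder at (11, 14) gives a regular 24-gon of circumradius 11 (constant along its height); After the difference (first − rest): starting from the r=2.5 cylinder, the r=10 cylinder at (-0.5, 11) partially overlaps it — only the 4.20 mm² overlap (of its 310.58 mm²) is removed, clipping the outline; the r=11 cylinder at (11, 14) misses the remaining region (no effect) — 1 connected region. The outline is a single polygon with 19 vertices. Extrusion per mm of travel: 0.25 × 0.12 / (π × 0.875²) = 0.012473. Accumulating E over each segment gives final E = 0.1850.

G0 X-2.50 Y0.00 Z0.48
G1 X-2.41 Y-0.65 E0.0082
G1 X-2.17 Y-1.25 E0.0162
G1 X-1.77 Y-1.77 E0.0244
G1 X-1.25 Y-2.17 E0.0326
G1 X-0.65 Y-2.41 E0.0407
G1 X0.00 Y-2.50 E0.0489
G1 X0.65 Y-2.41 E0.0570
G1 X1.25 Y-2.17 E0.0651
G1 X1.77 Y-1.77 E0.0733
G1 X2.17 Y-1.25 E0.0815
G1 X2.41 Y-0.65 E0.0895
G1 X2.50 Y0.00 E0.0977
G1 X2.41 Y0.65 E0.1059
G1 X2.17 Y1.25 E0.1140
G1 X2.09 Y1.34 E0.1155
G1 X-0.50 Y1.00 E0.1480
G1 X-2.18 Y1.22 E0.1692
G1 X-2.41 Y0.65 E0.1768
G1 X-2.50 Y0.00 E0.1850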